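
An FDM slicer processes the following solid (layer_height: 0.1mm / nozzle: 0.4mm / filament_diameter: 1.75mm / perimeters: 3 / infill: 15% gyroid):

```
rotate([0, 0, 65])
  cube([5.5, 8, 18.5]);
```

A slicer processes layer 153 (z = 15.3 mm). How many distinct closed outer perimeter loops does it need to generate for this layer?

1

At z = 15.3 mm: the cube is present — its section is the full 5.5×8 rectangle; (rotated 65° about Z; rotation is an isometry so areas/perimeters/island counts are preserved). The result has 1 disconnected region.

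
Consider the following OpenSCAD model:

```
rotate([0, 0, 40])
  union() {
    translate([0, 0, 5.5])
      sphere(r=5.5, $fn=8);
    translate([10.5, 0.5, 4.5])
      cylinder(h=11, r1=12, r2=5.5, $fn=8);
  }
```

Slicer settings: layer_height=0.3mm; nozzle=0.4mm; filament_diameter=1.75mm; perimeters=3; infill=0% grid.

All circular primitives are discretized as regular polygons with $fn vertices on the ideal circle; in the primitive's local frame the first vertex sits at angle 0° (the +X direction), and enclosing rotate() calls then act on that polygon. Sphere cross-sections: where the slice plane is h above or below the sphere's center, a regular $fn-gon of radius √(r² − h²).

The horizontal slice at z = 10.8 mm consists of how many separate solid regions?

At z = 10.8 mm: the r=5.5 sphere slices to a regular 8-gon of circumradius 1.470 (√(r²−h²) with h=5.3 from center); the cone at (10.5, 0.5): at t=0.573 of its height the radius interpolates to r₁+(r₂−r₁)t = 8.277, giving a regular 8-gon of that circumradius; Combining (union): the 2 present regions are separate (no shared area or edge), so areas and boundary lengths simply add and each stays a separate island — 2 connected regions; (whole slice rotated 40° about Z — lengths, areas and connectivity unchanged). The result has 2 disconnected regions.

2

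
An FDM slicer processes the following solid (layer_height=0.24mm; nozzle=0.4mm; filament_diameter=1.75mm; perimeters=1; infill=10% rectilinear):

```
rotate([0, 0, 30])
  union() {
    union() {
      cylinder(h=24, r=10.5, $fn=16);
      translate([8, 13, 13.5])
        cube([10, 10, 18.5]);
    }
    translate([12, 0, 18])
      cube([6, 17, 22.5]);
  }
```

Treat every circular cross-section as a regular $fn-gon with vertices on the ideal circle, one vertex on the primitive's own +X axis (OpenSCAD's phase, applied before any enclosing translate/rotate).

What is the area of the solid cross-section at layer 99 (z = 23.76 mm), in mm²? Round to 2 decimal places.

515.53 mm²

At z = 23.76 mm: the r=10.5 cylinder contributes a regular 16-gon of circumradius 10.5 (area = (16/2)·10.500²·sin(360°/16) = 337.53 mm²); the 10×10 cube at (8, 13) contributes its full rectangle (area 100.00 mm²); Merging all regions: the 2 present regions are separate (no shared area or edge), so areas and boundary lengths simply add and each stays a separate island — area = 437.53 mm²; the 6×17 cube at (12, 0) contributes its full rectangle (area 102.00 mm²); Merging all regions: the regions partially overlap — summed areas 539.53 mm² minus the doubly-counted overlap 24.00 mm² gives 515.53 mm² — area = 515.53 mm²; (whole slice rotated 30° about Z — lengths, areas and connectivity unchanged). Overall, the cross-section has 2 separate islands. Net area = 515.53 mm².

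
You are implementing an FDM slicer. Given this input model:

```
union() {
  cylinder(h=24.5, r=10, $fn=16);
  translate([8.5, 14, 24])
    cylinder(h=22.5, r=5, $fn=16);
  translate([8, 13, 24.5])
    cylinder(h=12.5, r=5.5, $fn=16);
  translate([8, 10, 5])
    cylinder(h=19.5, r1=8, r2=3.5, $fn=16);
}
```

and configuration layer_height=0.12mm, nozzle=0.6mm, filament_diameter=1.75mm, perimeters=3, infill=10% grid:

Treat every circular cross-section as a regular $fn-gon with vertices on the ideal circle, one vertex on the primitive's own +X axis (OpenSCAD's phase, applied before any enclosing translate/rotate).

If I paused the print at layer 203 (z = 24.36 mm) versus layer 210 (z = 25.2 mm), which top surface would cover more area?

Layer 203 (z = 24.36): the cylinder: section is a regular 16-gon, circumradius r=10 (area = (16/2)·10.000²·sin(360°/16) = 306.15 mm²); the r=5 cylinder at (8.5, 14) gives a regular 16-gon of circumradius 5 (constant along its height) (area = (16/2)·5.000²·sin(360°/16) = 76.54 mm²); the cylinder at (8, 13) is not intersected at this z (z outside [24.5, 37]); the cone at (8, 10) contributes a regular 16-gon of circumradius 3.532 (interpolated between r1=8 and r2=3.5 at t=0.993) (area = (16/2)·3.532²·sin(360°/16) = 38.20 mm²); Merging all regions: the regions partially overlap — summed areas 420.88 mm² minus the doubly-counted overlap 23.52 mm² gives 397.36 mm² — area = 397.36 mm². So its area = 397.36 mm². Layer 210 (z = 25.2): the cylinder is not intersected at this z (z outside [0, 24.5]); the r=5 cylinder at (8.5, 14) contributes a regular 16-gon of circumradius 5 (area = (16/2)·5.000²·sin(360°/16) = 76.54 mm²); the r=5.5 cylinder at (8, 13) contributes a regular 16-gon of circumradius 5.5 (area = (16/2)·5.500²·sin(360°/16) = 92.61 mm²); the cone at (8, 10) is absent (z outside [5, 24.5]); Combining (union): the regions partially overlap — summed areas 169.15 mm² minus the doubly-counted overlap 71.82 mm² gives 97.32 mm² — area = 97.32 mm². So its area = 97.32 mm². Layer 203 is larger (397.36 vs 97.32 mm²).

layer 203 (z = 24.36 mm)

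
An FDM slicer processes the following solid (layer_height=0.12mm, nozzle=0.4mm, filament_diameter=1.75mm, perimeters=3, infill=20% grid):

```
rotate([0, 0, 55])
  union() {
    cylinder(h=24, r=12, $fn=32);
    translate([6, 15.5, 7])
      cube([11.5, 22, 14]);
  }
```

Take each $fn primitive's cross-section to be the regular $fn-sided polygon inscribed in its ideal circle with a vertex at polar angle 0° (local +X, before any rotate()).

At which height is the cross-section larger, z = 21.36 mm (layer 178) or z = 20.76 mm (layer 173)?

Layer 178 (z = 21.36): the r=12 cylinder contributes a regular 32-gon of circumradius 12 (area = (32/2)·12.000²·sin(360°/32) = 449.49 mm²); the cube at (6, 15.5) is absent (z outside [7, 21]); Combining (union): only the r=12 cylinder is present, so the union is just that shape — area = 449.49 mm²; (rotated 55° about Z; rotation is an isometry so areas/perimeters/island counts are preserved). So its area = 449.49 mm². Layer 173 (z = 20.76): the r=12 cylinder gives a regular 32-gon of circumradius 12 (constant along its height) (area = (32/2)·12.000²·sin(360°/32) = 449.49 mm²); the cube at (6, 15.5) is present — its section is the full 11.5×22 rectangle (area 253.00 mm²); Taking the union: the 2 present regions are separate (no shared area or edge), so areas and boundary lengths simply add and each stays a separate island — area = 702.49 mm²; (whole slice rotated 55° about Z — lengths, areas and connectivity unchanged). So its area = 702.49 mm². Layer 173 is larger (702.49 vs 449.49 mm²).

layer 173 (z = 20.76 mm)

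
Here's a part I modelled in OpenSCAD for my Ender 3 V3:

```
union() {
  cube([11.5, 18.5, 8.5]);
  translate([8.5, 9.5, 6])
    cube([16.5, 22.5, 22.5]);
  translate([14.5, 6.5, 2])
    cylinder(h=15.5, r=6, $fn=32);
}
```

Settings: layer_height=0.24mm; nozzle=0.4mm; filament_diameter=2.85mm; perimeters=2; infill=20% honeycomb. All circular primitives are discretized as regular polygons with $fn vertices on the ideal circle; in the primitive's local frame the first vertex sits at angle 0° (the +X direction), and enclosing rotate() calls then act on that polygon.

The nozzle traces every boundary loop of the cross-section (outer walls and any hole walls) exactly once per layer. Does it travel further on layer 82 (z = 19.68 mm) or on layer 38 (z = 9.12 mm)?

layer 38 (z = 9.12 mm)

Layer 82 (z = 19.68): the cube is not intersected at this z (z outside [0, 8.5]); the cube at (8.5, 9.5) is present — its section is the full 16.5×22.5 rectangle (perimeter 78.00 mm); the cylinder at (14.5, 6.5) does not reach this height (z outside [2, 17.5]); Taking the union: only the 16.5×22.5 cube at (8.5, 9.5) is present, so the union is just that shape — boundary = 78.00 mm. So its perimeter = 78.00 mm. Layer 38 (z = 9.12): the cube is absent (z outside [0, 8.5]); the cube at (8.5, 9.5) is present — its section is the full 16.5×22.5 rectangle (perimeter 78.00 mm); the r=6 cylinder at (14.5, 6.5) gives a regular 32-gon of circumradius 6 (constant along its height) (perimeter = 2·32·6.000·sin(180°/32) = 37.64 mm); Combining (union): the regions partially overlap (shared area 21.87 mm²), so the edge portions inside another operand are dropped and the merged outline is re-measured after clipping — boundary = 92.79 mm. So its perimeter = 92.79 mm. Layer 38 is larger (92.79 vs 78.00 mm).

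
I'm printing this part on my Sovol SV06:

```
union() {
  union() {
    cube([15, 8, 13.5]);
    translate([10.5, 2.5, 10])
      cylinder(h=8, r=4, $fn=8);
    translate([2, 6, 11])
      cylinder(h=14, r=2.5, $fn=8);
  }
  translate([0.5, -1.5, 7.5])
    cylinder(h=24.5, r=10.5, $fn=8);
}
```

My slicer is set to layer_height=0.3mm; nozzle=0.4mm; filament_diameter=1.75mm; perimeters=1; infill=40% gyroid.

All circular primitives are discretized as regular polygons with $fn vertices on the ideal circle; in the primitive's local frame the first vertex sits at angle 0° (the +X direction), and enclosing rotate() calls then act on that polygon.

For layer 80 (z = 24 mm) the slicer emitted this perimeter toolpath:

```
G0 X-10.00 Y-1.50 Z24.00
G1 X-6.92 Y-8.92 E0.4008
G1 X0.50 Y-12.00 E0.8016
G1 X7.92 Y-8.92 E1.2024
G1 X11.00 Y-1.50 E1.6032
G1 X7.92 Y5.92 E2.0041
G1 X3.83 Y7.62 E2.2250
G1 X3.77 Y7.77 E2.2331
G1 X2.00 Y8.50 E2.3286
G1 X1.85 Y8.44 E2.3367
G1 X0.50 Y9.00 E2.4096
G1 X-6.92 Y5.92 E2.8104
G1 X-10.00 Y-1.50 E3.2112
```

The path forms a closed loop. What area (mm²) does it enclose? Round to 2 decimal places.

311.88 mm²

Apply the shoelace formula to the sequence of (X, Y) vertices; enclosed area = 311.88 mm².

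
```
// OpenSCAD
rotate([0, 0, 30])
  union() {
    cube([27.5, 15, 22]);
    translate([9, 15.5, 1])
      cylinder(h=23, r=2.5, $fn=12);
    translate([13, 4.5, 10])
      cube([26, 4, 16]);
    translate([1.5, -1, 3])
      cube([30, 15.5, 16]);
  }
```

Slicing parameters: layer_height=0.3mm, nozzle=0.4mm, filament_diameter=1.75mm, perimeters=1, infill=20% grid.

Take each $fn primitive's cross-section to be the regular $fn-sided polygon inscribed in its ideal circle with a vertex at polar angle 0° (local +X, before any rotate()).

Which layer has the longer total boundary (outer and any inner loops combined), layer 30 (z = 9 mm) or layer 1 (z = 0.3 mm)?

layer 30 (z = 9 mm)

Layer 30 (z = 9): the cube is present — its section is the full 27.5×15 rectangle (perimeter 85.00 mm); the r=2.5 cylinder at (9, 15.5) gives a regular 12-gon of circumradius 2.5 (constant along its height) (perimeter = 2·12·2.500·sin(180°/12) = 15.53 mm); the cube at (13, 4.5) is absent (z outside [10, 26]); the 30×15.5 cube at (1.5, -1) contributes its full rectangle (perimeter 91.00 mm); Taking the union: the regions partially overlap (shared area 383.94 mm²), so the edge portions inside another operand are dropped and the merged outline is re-measured after clipping — boundary = 99.07 mm; (rotated 30° about Z; rotation is an isometry so areas/perimeters/island counts are preserved). So its perimeter = 99.07 mm. Layer 1 (z = 0.3): the cube is present — its section is the full 27.5×15 rectangle (perimeter 85.00 mm); the cylinder at (9, 15.5) is absent (z outside [1, 24]); the cube at (13, 4.5) is absent (z outside [10, 26]); the cube at (1.5, -1) is not intersected at this z (z outside [3, 19]); Merging all regions: only the 27.5×15 cube is present, so the union is just that shape — boundary = 85.00 mm; (whole slice rotated 30° about Z — lengths, areas and connectivity unchanged). So its perimeter = 85.00 mm. Layer 30 is larger (99.07 vs 85.00 mm).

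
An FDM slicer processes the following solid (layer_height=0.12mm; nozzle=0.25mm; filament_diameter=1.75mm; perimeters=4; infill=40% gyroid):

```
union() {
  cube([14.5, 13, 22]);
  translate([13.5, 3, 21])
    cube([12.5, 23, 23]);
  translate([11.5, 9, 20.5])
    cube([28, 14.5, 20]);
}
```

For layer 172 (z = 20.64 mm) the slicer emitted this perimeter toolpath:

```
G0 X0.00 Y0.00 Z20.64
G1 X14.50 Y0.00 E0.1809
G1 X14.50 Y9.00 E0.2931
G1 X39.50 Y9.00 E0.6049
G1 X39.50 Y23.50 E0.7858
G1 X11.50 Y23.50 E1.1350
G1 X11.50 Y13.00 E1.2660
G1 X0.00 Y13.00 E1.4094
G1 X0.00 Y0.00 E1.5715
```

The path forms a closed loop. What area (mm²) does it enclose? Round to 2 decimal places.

Apply the shoelace formula to the sequence of (X, Y) vertices; enclosed area = 582.50 mm².

582.50 mm²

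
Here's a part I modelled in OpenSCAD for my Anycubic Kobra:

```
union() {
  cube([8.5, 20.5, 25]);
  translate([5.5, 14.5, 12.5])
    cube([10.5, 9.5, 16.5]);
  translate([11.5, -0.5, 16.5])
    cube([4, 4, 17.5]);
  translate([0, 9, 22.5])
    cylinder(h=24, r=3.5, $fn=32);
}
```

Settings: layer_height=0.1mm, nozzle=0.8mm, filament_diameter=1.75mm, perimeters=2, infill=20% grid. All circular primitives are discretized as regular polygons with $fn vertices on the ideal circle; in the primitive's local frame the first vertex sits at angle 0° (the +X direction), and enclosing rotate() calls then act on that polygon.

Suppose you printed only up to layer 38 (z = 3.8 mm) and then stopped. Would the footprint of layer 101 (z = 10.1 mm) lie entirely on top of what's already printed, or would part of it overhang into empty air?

entirely on top

Compare the two slices. At z = 3.8: the cube is present — its section is the full 8.5×20.5 rectangle (area 174.25 mm²); the cube at (5.5, 14.5) does not reach this height (z outside [12.5, 29]); the cube at (11.5, -0.5) is not intersected at this z (z outside [16.5, 34]); the cylinder at (0, 9) is absent (z outside [22.5, 46.5]); Merging all regions: only the 8.5×20.5 cube is present, so the union is just that shape — area = 174.25 mm². At z = 10.1: the cube (footprint 8.5×20.5) is included at this height (area 174.25 mm²); the cube at (5.5, 14.5) is not intersected at this z (z outside [12.5, 29]); the cube at (11.5, -0.5) is not intersected at this z (z outside [16.5, 34]); the cylinder at (0, 9) is absent (z outside [22.5, 46.5]); Merging all regions: only the 8.5×20.5 cube is present, so the union is just that shape — area = 174.25 mm². Checking containment: the cross-section at z = 10.1 is a subset of the cross-section at z = 3.8.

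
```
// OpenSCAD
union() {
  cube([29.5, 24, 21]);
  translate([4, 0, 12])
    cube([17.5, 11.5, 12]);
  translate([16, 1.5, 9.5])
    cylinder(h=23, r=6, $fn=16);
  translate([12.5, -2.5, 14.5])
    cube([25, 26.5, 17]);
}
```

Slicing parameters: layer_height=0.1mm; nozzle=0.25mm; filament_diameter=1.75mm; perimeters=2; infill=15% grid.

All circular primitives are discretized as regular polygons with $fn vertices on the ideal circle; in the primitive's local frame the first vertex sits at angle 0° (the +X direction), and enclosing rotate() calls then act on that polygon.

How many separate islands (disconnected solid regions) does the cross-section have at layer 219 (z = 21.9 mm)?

At z = 21.9 mm: the cube does not reach this height (z outside [0, 21]); the cube at (4, 0) is present — its section is the full 17.5×11.5 rectangle; the cylinder at (16, 1.5): section is a regular 16-gon, circumradius r=6; the cube at (12.5, -2.5) is present — its section is the full 25×26.5 rectangle; Merging all regions: the regions partially overlap (shared area 197.86 mm²), so overlapping operands fuse into one piece — 1 connected region. Overall, the cross-section is a single solid region. Island count = 1.

1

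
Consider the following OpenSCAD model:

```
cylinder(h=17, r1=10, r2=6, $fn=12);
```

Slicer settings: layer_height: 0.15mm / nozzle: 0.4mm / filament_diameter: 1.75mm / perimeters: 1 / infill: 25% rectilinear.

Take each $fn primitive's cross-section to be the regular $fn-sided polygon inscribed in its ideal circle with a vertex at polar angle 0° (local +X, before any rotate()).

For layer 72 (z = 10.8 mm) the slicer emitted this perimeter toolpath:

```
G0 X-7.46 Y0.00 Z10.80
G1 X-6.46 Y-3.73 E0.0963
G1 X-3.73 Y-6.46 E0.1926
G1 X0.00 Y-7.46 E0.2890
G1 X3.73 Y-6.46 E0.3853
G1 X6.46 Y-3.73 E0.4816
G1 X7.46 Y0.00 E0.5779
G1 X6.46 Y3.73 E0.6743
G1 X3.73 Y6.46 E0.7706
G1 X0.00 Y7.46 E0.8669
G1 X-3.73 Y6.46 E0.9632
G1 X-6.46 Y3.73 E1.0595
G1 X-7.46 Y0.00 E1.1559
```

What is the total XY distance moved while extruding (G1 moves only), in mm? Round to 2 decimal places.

Sum the Euclidean lengths of each G1 segment: total = 46.34 mm.

46.34 mm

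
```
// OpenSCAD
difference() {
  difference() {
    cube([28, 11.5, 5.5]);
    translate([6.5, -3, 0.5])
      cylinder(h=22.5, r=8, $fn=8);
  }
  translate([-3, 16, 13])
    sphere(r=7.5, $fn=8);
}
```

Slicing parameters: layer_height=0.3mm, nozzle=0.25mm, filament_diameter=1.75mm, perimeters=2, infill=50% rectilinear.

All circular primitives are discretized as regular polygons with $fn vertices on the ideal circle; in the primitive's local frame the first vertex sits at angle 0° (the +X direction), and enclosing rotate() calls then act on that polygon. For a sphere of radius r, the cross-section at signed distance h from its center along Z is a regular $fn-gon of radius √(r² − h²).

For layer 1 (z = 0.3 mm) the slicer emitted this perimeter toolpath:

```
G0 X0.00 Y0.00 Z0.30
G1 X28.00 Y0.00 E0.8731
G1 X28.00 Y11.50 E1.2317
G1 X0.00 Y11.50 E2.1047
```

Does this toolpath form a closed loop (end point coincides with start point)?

Start point (G0): (0.00, 0.00). End point (last G1): the path does not return to the start — open.

no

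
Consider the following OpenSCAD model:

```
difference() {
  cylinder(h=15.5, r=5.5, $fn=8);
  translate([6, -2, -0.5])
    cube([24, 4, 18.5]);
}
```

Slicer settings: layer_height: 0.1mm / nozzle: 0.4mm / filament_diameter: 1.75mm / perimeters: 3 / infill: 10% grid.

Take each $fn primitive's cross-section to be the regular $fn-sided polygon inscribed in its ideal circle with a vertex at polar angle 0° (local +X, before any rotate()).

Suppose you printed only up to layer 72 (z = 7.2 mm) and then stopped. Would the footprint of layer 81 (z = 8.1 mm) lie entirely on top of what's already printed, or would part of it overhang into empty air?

entirely on top

Compare the two slices. At z = 7.2: the r=5.5 cylinder contributes a regular 8-gon of circumradius 5.5 (area = (8/2)·5.500²·sin(360°/8) = 85.56 mm²); the cube at (6, -2) is present — its section is the full 24×4 rectangle (area 96.00 mm²); Taking the first minus the rest: starting from the r=5.5 cylinder (85.56 mm²), the 24×4 cube at (6, -2) misses the remaining region (no effect) — area = 85.56 mm². At z = 8.1: the cylinder: section is a regular 8-gon, circumradius r=5.5 (area = (8/2)·5.500²·sin(360°/8) = 85.56 mm²); the cube at (6, -2) (footprint 24×4) is included at this height (area 96.00 mm²); Taking the first minus the rest: starting from the r=5.5 cylinder (85.56 mm²), the 24×4 cube at (6, -2) misses the remaining region (no effect) — area = 85.56 mm². Checking containment: the cross-section at z = 8.1 is a subset of the cross-section at z = 7.2.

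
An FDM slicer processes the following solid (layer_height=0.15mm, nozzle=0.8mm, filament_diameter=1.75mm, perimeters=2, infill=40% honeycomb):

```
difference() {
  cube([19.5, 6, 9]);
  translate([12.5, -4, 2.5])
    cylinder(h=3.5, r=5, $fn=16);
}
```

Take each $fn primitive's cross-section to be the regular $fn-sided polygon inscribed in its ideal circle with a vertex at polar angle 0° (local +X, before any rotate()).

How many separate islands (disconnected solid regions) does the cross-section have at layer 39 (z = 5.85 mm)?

At z = 5.85 mm: the cube (footprint 19.5×6) is included at this height; the r=5 cylinder at (12.5, -4) gives a regular 16-gon of circumradius 5 (constant along its height); After the difference (first − rest): starting from the 19.5×6 cube, the r=5 cylinder at (12.5, -4) partially overlaps it — only the 3.67 mm² overlap (of its 76.54 mm²) is removed, clipping the outline — 1 connected region. Overall, the cross-section is a single solid region. Island count = 1.

1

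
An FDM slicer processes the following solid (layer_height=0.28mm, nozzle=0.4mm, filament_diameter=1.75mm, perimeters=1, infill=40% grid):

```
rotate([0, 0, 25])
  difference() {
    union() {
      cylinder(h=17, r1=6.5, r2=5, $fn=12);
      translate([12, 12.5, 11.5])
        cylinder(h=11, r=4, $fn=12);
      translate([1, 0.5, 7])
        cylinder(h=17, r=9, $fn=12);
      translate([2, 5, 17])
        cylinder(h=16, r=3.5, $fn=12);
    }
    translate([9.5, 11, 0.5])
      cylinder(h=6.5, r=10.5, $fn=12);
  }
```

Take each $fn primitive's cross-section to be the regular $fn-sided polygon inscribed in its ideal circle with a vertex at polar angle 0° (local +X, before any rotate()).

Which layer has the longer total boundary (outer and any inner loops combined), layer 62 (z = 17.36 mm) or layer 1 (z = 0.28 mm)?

layer 62 (z = 17.36 mm)

Layer 62 (z = 17.36): the cone is absent (z outside [0, 17]); the r=4 cylinder at (12, 12.5) contributes a regular 12-gon of circumradius 4 (perimeter = 2·12·4.000·sin(180°/12) = 24.85 mm); the r=9 cylinder at (1, 0.5) contributes a regular 12-gon of circumradius 9 (perimeter = 2·12·9.000·sin(180°/12) = 55.90 mm); the r=3.5 cylinder at (2, 5) contributes a regular 12-gon of circumradius 3.5 (perimeter = 2·12·3.500·sin(180°/12) = 21.74 mm); Combining (union): the regions partially overlap (shared area 36.75 mm²), so the edge portions inside another operand are dropped and the merged outline is re-measured after clipping — boundary = 80.75 mm; the cylinder at (9.5, 11) does not reach this height (z outside [0.5, 7]); Subtracting the remaining from the first: none of the subtracted shapes is present at this height, so that combined region is unchanged — boundary = 80.75 mm; (whole slice rotated 25° about Z — lengths, areas and connectivity unchanged). So its perimeter = 80.75 mm. Layer 1 (z = 0.28): the cone contributes a regular 12-gon of circumradius 6.475 (interpolated between r1=6.5 and r2=5 at t=0.016) (perimeter = 2·12·6.475·sin(180°/12) = 40.22 mm); the cylinder at (12, 12.5) is not intersected at this z (z outside [11.5, 22.5]); the cylinder at (1, 0.5) is absent (z outside [7, 24]); the cylinder at (2, 5) is not intersected at this z (z outside [17, 33]); Merging all regions: only the cone is present, so the union is just that shape — boundary = 40.22 mm; the cylinder at (9.5, 11) does not reach this height (z outside [0.5, 7]); After the difference (first − rest): none of the subtracted shapes is present at this height, so the result so far is unchanged — boundary = 40.22 mm; (whole slice rotated 25° about Z — lengths, areas and connectivity unchanged). So its perimeter = 40.22 mm. Layer 62 is larger (80.75 vs 40.22 mm).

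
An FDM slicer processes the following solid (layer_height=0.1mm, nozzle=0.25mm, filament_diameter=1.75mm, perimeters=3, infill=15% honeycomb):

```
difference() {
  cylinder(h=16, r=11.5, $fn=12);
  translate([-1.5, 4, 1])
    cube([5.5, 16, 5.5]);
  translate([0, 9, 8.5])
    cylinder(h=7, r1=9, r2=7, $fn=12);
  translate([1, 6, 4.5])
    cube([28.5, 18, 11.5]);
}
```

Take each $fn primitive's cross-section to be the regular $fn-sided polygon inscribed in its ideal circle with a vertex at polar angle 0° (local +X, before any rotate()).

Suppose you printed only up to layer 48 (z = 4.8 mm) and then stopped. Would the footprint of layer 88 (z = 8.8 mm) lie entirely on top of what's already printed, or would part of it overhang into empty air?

Compare the two slices. At z = 4.8: the r=11.5 cylinder gives a regular 12-gon of circumradius 11.5 (constant along its height) (area = (12/2)·11.500²·sin(360°/12) = 396.75 mm²); the cube at (-1.5, 4) is present — its section is the full 5.5×16 rectangle (area 88.00 mm²); the cone at (0, 9) is absent (z outside [8.5, 15.5]); the cube at (1, 6) (footprint 28.5×18) is included at this height (area 513.00 mm²); After the difference (first − rest): starting from the r=11.5 cylinder (396.75 mm²), the 5.5×16 cube at (-1.5, 4) partially overlaps it — only the 38.80 mm² overlap (of its 88.00 mm²) is removed, clipping the outline; the 28.5×18 cube at (1, 6) partially overlaps it — only the 15.18 mm² overlap (of its 513.00 mm²) is removed, clipping the outline — area = 342.77 mm². At z = 8.8: the r=11.5 cylinder contributes a regular 12-gon of circumradius 11.5 (area = (12/2)·11.500²·sin(360°/12) = 396.75 mm²); the cube at (-1.5, 4) is absent (z outside [1, 6.5]); the cone at (0, 9) (r1=9→r2=7) has section circumradius 8.914 here — a regular 12-gon (area = (12/2)·8.914²·sin(360°/12) = 238.39 mm²); the cube at (1, 6) is present — its section is the full 28.5×18 rectangle (area 513.00 mm²); Subtracting the remaining from the first: starting from the r=11.5 cylinder (396.75 mm²), the cone at (0, 9) partially overlaps it — only the 136.17 mm² overlap (of its 238.39 mm²) is removed, clipping the outline; the 28.5×18 cube at (1, 6) partially overlaps it — only the 1.01 mm² overlap (of its 513.00 mm²) is removed, clipping the outline — area = 259.57 mm². Checking containment: the cross-section at z = 8.8 is a subset of the cross-section at z = 4.8.

entirely on top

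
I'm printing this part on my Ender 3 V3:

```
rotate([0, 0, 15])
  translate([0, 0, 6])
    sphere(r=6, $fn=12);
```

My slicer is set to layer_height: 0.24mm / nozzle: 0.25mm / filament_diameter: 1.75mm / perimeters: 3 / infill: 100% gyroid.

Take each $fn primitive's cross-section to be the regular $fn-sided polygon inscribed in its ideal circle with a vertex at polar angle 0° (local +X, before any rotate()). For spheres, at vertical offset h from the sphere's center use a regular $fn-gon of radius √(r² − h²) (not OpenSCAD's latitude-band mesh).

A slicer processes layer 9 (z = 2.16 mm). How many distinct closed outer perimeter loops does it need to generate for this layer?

At z = 2.16 mm: the r=6 sphere slices to a regular 12-gon of circumradius 4.610 (√(r²−h²) with h=3.84 from center); (rotated 15° about Z; rotation is an isometry so areas/perimeters/island counts are preserved). The result has 1 disconnected region.

1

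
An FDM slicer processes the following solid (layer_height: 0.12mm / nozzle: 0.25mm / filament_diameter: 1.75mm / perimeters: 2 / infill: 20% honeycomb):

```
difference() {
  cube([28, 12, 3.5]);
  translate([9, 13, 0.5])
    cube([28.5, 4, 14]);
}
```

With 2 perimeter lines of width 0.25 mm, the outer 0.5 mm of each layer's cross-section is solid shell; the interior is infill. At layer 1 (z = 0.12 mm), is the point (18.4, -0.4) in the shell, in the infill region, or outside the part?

At z = 0.12 mm: the 28×12 cube contributes its full rectangle; the cube at (9, 13) is absent (z outside [0.5, 14.5]); Subtracting the remaining from the first: none of the subtracted shapes is present at this height, so the 28×12 cube is unchanged — 1 connected region. Overall, the cross-section is a single solid region. The nearest boundary edge runs (0.00, 0.00)→(28.00, 0.00); distance from the point to it = 0.40 mm. The point is not inside any of the regions above, so it lies outside the cross-section (0.40 mm from the nearest boundary).

outside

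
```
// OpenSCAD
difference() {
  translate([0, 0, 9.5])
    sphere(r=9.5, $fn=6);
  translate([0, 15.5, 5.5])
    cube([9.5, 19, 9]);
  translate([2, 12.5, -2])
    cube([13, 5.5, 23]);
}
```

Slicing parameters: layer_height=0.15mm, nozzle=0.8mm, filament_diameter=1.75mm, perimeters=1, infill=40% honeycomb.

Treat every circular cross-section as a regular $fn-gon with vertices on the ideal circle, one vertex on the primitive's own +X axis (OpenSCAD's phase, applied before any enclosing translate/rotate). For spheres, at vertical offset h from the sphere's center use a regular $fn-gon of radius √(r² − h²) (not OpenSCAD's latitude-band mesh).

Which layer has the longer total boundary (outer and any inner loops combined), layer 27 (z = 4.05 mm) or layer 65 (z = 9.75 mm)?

Layer 27 (z = 4.05): the r=9.5 sphere slices to a regular 6-gon of circumradius 7.781 (√(r²−h²) with h=5.45 from center) (perimeter = 2·6·7.781·sin(180°/6) = 46.69 mm); the cube at (0, 15.5) is not intersected at this z (z outside [5.5, 14.5]); the 13×5.5 cube at (2, 12.5) contributes its full rectangle (perimeter 37.00 mm); Subtracting the remaining from the first: starting from the r=9.5 sphere, the 13×5.5 cube at (2, 12.5) misses the remaining region (no effect) — boundary = 46.69 mm. So its perimeter = 46.69 mm. Layer 65 (z = 9.75): the r=9.5 sphere contributes a regular 6-gon of circumradius √(9.5²−0.25²) = 9.497 (perimeter = 2·6·9.497·sin(180°/6) = 56.98 mm); the cube at (0, 15.5) (footprint 9.5×19) is included at this height (perimeter 57.00 mm); the cube at (2, 12.5) (footprint 13×5.5) is included at this height (perimeter 37.00 mm); After the difference (first − rest): starting from the r=9.5 sphere, the 9.5×19 cube at (0, 15.5) misses the remaining region (no effect); the 13×5.5 cube at (2, 12.5) misses the remaining region (no effect) — boundary = 56.98 mm. So its perimeter = 56.98 mm. Layer 65 is larger (56.98 vs 46.69 mm).

layer 65 (z = 9.75 mm)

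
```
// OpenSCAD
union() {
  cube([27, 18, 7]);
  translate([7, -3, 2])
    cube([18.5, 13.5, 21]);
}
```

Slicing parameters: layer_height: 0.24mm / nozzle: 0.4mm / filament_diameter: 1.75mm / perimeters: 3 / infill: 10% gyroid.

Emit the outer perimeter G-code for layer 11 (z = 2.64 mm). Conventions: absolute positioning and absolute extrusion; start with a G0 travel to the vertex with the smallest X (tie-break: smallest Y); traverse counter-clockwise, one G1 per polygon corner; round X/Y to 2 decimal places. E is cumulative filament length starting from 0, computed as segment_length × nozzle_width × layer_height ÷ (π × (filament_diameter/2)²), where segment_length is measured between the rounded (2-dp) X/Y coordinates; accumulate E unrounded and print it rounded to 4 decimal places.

At z = 2.64 mm: the cube is present — its section is the full 27×18 rectangle; the cube at (7, -3) is present — its section is the full 18.5×13.5 rectangle; Taking the union: the regions partially overlap (shared area 194.25 mm²), so overlapping operands fuse into one piece — 1 connected region. The outline is a single polygon with 8 vertices. Extrusion per mm of travel: 0.4 × 0.24 / (π × 0.875²) = 0.039912. Accumulating E over each segment gives final E = 3.8316.

G0 X0.00 Y0.00 Z2.64
G1 X7.00 Y0.00 E0.2794
G1 X7.00 Y-3.00 E0.3991
G1 X25.50 Y-3.00 E1.1375
G1 X25.50 Y0.00 E1.2572
G1 X27.00 Y0.00 E1.3171
G1 X27.00 Y18.00 E2.0355
G1 X0.00 Y18.00 E3.1131
G1 X0.00 Y0.00 E3.8316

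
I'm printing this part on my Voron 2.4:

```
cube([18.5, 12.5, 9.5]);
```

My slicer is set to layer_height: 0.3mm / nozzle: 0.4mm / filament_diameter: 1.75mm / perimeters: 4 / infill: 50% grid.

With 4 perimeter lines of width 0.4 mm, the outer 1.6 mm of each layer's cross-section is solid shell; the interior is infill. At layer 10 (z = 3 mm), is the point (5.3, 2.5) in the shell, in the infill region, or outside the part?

infill

At z = 3 mm: the 18.5×12.5 cube contributes its full rectangle. Overall, the cross-section is a single solid region. The nearest boundary edge runs (0.00, 0.00)→(18.50, 0.00); distance from the point to it = 2.50 mm. The point is inside the cross-section and 2.50 mm from the nearest boundary — more than the 1.6 mm shell width (4 × 0.4), so it's in the infill interior.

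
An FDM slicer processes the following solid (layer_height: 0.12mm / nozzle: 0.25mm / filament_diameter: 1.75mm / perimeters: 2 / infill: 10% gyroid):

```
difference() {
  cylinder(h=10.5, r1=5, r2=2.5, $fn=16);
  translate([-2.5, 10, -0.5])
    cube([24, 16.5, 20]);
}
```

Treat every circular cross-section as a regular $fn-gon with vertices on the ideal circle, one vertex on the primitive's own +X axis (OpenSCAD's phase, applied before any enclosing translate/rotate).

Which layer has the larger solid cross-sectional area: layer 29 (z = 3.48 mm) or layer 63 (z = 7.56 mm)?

Layer 29 (z = 3.48): the cone: at t=0.331 of its height the radius interpolates to r₁+(r₂−r₁)t = 4.171, giving a regular 16-gon of that circumradius (area = (16/2)·4.171²·sin(360°/16) = 53.27 mm²); the 24×16.5 cube at (-2.5, 10) contributes its full rectangle (area 396.00 mm²); Taking the first minus the rest: starting from the cone (53.27 mm²), the 24×16.5 cube at (-2.5, 10) misses the remaining region (no effect) — area = 53.27 mm². So its area = 53.27 mm². Layer 63 (z = 7.56): the cone: at t=0.720 of its height the radius interpolates to r₁+(r₂−r₁)t = 3.200, giving a regular 16-gon of that circumradius (area = (16/2)·3.200²·sin(360°/16) = 31.35 mm²); the 24×16.5 cube at (-2.5, 10) contributes its full rectangle (area 396.00 mm²); Subtracting the remaining from the first: starting from the cone (31.35 mm²), the 24×16.5 cube at (-2.5, 10) misses the remaining region (no effect) — area = 31.35 mm². So its area = 31.35 mm². Layer 29 is larger (53.27 vs 31.35 mm²).

layer 29 (z = 3.48 mm)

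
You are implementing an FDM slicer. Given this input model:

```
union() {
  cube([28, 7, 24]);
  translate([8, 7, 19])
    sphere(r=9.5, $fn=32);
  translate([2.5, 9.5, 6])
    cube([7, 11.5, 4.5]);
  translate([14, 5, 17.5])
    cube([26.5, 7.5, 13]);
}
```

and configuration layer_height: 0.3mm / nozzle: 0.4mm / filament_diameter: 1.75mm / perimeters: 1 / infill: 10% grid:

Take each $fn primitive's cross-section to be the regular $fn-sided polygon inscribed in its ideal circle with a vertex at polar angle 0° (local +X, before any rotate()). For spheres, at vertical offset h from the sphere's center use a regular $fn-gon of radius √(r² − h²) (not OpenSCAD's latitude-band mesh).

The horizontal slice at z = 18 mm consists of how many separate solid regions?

1

At z = 18 mm: the 28×7 cube contributes its full rectangle; the r=9.5 sphere at (8, 7) slices to a regular 32-gon of circumradius 9.447 (√(r²−h²) with h=1 from center); the cube at (2.5, 9.5) is not intersected at this z (z outside [6, 10.5]); the 26.5×7.5 cube at (14, 5) contributes its full rectangle; Merging all regions: the regions partially overlap (shared area 157.34 mm²), so overlapping operands fuse into one piece — 1 connected region. The result has 1 disconnected region.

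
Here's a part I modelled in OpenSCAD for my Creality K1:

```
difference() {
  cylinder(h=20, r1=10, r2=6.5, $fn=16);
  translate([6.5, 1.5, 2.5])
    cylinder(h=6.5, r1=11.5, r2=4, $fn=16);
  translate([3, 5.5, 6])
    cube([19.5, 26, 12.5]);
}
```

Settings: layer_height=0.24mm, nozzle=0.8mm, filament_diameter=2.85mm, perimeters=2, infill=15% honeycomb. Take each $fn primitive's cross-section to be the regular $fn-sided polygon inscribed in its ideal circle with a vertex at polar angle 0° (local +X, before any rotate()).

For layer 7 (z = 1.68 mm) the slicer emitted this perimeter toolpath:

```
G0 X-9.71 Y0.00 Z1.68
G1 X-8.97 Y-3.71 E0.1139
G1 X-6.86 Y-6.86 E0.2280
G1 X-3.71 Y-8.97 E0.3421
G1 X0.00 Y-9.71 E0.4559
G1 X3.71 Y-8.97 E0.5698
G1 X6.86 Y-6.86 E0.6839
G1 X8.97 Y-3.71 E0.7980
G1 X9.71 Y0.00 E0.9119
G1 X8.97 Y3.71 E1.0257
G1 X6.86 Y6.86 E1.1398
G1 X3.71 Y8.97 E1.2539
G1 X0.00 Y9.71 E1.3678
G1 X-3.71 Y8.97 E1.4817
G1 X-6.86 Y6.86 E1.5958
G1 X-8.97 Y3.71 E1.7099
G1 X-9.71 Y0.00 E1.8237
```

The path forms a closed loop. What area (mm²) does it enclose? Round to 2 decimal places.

288.43 mm²

Apply the shoelace formula to the sequence of (X, Y) vertices; enclosed area = 288.43 mm².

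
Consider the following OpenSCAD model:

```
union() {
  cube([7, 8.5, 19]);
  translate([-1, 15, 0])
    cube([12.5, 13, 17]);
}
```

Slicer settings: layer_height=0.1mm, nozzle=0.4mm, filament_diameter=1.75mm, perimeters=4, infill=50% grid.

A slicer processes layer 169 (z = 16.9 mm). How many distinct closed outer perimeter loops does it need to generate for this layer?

2

At z = 16.9 mm: the cube is present — its section is the full 7×8.5 rectangle; the cube at (-1, 15) (footprint 12.5×13) is included at this height; Merging all regions: the 2 present regions are separate (no shared area or edge), so areas and boundary lengths simply add and each stays a separate island — 2 connected regions. The result has 2 disconnected regions.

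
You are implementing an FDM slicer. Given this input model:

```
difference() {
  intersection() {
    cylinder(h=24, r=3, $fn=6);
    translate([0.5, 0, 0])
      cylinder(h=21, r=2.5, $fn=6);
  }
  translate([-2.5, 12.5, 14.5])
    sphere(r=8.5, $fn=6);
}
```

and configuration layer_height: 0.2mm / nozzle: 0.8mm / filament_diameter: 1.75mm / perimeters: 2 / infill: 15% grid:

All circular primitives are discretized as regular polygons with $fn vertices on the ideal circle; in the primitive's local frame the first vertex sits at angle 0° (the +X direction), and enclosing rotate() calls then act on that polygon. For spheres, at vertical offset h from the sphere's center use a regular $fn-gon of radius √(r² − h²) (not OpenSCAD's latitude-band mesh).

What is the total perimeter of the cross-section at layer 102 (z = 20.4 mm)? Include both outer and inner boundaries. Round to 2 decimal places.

15.00 mm

At z = 20.4 mm: the r=3 cylinder contributes a regular 6-gon of circumradius 3 (perimeter = 2·6·3.000·sin(180°/6) = 18.00 mm); the r=2.5 cylinder at (0.5, 0) gives a regular 6-gon of circumradius 2.5 (constant along its height) (perimeter = 2·6·2.500·sin(180°/6) = 15.00 mm); Taking the intersection: the r=2.5 cylinder at (0.5, 0) lies inside the r=3 cylinder, so the common part is the r=2.5 cylinder at (0.5, 0) itself — boundary = 15.00 mm; the r=8.5 sphere at (-2.5, 12.5) slices to a regular 6-gon of circumradius 6.119 (√(r²−h²) with h=5.9 from center) (perimeter = 2·6·6.119·sin(180°/6) = 36.71 mm); Taking the first minus the rest: starting from that combined region, the r=8.5 sphere at (-2.5, 12.5) misses the remaining region (no effect) — boundary = 15.00 mm. Overall, the cross-section is a single solid region. Total boundary length (outer) = 15.00 mm.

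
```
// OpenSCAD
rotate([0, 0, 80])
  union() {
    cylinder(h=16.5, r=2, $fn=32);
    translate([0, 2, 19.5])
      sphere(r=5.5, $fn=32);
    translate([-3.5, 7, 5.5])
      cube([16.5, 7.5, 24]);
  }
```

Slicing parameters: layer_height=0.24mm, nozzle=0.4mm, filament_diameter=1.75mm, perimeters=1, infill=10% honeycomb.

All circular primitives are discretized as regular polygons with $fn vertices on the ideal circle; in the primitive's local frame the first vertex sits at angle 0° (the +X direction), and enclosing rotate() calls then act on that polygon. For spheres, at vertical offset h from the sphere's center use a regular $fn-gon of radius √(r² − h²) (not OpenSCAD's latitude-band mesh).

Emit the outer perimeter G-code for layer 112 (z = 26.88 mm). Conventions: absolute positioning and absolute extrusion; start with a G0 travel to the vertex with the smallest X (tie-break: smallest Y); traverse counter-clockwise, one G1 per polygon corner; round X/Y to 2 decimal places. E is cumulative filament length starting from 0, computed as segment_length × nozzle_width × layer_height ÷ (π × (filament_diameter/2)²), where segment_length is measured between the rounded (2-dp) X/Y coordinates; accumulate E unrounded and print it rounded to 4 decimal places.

At z = 26.88 mm: the cylinder is absent (z outside [0, 16.5]); the sphere at (0, 2) does not reach this height (|z−center|=7.380 > r=5.5); the cube at (-3.5, 7) is present — its section is the full 16.5×7.5 rectangle; Merging all regions: only the 16.5×7.5 cube at (-3.5, 7) is present, so the union is just that shape — 1 connected region; (rotated 80° about Z; rotation is an isometry so areas/perimeters/island counts are preserved). The outline is a single polygon with 4 vertices. Extrusion per mm of travel: 0.4 × 0.24 / (π × 0.875²) = 0.039912. Accumulating E over each segment gives final E = 1.9157.

G0 X-14.89 Y-0.93 Z26.88
G1 X-7.50 Y-2.23 E0.2995
G1 X-4.64 Y14.02 E0.9580
G1 X-12.02 Y15.32 E1.2571
G1 X-14.89 Y-0.93 E1.9157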